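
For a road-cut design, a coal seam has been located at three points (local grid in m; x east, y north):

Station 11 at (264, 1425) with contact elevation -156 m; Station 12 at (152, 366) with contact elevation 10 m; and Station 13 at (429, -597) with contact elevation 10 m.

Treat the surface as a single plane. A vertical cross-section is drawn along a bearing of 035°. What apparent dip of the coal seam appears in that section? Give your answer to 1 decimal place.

17.9°

Two edge vectors: Station 11→Station 12 = (-112, -1059, 166), Station 11→Station 13 = (165, -2022, 166).
Normal n = (Station 11→Station 12) × (Station 11→Station 13) = (159858, 45982, 401199).
So ∂z/∂x = −n_x/n_z = −0.39845 and ∂z/∂y = −n_y/n_z = −0.11461.
Unit vector along 035° is (sin 35°, cos 35°) = (0.5736, 0.8192).
Slope in that direction = a·(0.5736) + b·(0.8192) = −0.32243.
Apparent dip = arctan|0.32243| = 17.9° (true dip is 22.5°, so apparent ≤ true as expected).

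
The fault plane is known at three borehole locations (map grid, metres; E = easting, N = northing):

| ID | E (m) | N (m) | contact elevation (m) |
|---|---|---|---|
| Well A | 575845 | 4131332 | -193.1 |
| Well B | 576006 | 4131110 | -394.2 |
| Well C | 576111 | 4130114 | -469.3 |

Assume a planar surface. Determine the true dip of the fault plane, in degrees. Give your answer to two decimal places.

Two edge vectors: Well A→Well B = (161, -222, -201.1), Well A→Well C = (266, -1218, -276.2).
Normal n = (Well A→Well B) × (Well A→Well C) = (-183623.4, -9024.4, -137046).
So ∂z/∂E = −n_x/n_z = −1.33987 and ∂z/∂N = −n_y/n_z = −0.06585.
Gradient magnitude |∇z| = √(a² + b²) = √(1.79524 + 0.00434) = 1.34148.
True dip = arctan(1.34148) = 53.30°, dipping toward E (azimuth ≈ 087°).

53.30°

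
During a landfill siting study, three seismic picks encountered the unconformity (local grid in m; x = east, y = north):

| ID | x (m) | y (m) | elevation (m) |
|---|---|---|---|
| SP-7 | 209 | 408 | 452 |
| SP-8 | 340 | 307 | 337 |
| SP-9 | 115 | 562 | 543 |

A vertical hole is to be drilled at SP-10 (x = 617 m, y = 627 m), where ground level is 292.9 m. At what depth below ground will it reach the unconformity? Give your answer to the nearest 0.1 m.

143.6 m

Let the plane be z = a·x + b·y + c.
SP-8−SP-7: 131a − 101b = −115;  SP-9−SP-7: −94a + 154b = 91.
Solving gives a = −0.79766, b = 0.10403.
Then c = 452 − a·209 − b·408 = 576.27.
At (617, 627): z_contact = −492.16 + 65.22 + 576.27 = 149.34 m.
Depth below ground = 292.9 − 149.34 = 143.6 m.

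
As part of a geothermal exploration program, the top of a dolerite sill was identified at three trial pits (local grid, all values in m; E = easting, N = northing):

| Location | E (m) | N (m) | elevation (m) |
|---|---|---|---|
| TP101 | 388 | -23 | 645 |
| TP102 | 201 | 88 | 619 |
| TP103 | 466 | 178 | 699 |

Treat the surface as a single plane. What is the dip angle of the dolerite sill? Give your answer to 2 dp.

Two edge vectors: TP101→TP102 = (-187, 111, -26), TP101→TP103 = (78, 201, 54).
Normal n = (TP101→TP102) × (TP101→TP103) = (11220, 8070, -46245).
So ∂z/∂E = −n_x/n_z = 0.24262 and ∂z/∂N = −n_y/n_z = 0.17451.
Gradient magnitude |∇z| = √(a² + b²) = √(0.05886 + 0.03045) = 0.29886.
True dip = arctan(0.29886) = 16.64°, dipping toward SW (azimuth ≈ 234°).

16.64°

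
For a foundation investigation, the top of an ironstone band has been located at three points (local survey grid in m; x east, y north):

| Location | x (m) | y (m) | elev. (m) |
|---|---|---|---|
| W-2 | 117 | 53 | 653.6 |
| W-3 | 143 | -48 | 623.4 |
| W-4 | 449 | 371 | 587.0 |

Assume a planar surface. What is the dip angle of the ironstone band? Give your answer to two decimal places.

23.66°

Let the plane be z = a·x + b·y + c.
W-3−W-2: 26a − 101b = −30.2;  W-4−W-2: 332a + 318b = −66.6.
Solving gives a = −0.39067, b = 0.19844.
Gradient magnitude |∇z| = √(a² + b²) = √(0.15263 + 0.03938) = 0.43818.
True dip = arctan(0.43818) = 23.66°, dipping toward ESE (azimuth ≈ 117°).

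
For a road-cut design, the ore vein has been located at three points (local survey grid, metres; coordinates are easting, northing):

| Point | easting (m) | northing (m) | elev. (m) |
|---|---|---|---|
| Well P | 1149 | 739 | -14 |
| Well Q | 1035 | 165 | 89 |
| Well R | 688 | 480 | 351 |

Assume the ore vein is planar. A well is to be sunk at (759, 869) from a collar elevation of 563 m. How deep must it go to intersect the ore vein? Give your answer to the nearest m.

277 m

Two edge vectors: Well P→Well Q = (-114, -574, 103), Well P→Well R = (-461, -259, 365).
Normal n = (Well P→Well Q) × (Well P→Well R) = (-182833, -5873, -235088).
So ∂z/∂easting = −n_x/n_z = −0.77772 and ∂z/∂northing = −n_y/n_z = −0.02498.
Intercept c from Well P: -14 + 893.60 + 18.46 = 898.06.
At (759, 869): z_contact = −590.3 − 21.7 + 898.06 = 286.1 m.
Depth below ground = 563 − 286.1 = 277 m.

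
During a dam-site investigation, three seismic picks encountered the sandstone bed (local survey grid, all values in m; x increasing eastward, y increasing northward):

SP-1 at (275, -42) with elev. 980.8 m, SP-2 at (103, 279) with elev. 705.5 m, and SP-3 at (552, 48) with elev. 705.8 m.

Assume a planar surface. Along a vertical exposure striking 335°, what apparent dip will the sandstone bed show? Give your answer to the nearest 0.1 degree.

Let the plane be z = a·x + b·y + c.
SP-2−SP-1: −172a + 321b = −275.3;  SP-3−SP-1: 277a + 90b = −275.
Solving gives a = −0.60824, b = −1.18354.
Unit vector along 335° is (sin 335°, cos 335°) = (-0.4226, 0.9063).
Slope in that direction = a·(-0.4226) + b·(0.9063) = −0.81560.
Apparent dip = arctan|0.81560| = 39.2° (true dip is 53.1°, so apparent ≤ true as expected).

39.2°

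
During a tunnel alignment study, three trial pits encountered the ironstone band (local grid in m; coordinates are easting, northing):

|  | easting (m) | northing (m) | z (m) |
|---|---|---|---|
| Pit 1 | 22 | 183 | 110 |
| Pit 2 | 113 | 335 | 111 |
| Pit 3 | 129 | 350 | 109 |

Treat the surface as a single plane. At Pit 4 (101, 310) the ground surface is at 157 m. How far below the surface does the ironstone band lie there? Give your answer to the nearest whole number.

Let the plane be z = a·easting + b·northing + c.
Pit 2−Pit 1: 91a + 152b = 1;  Pit 3−Pit 1: 107a + 167b = −1.
Solving gives a = −0.29897, b = 0.18557.
Then c = 110 − a·22 − b·183 = 82.62.
At (101, 310): z_contact = −30.2 + 57.5 + 82.62 = 109.9 m.
Depth below ground = 157 − 109.9 = 47 m.

47 m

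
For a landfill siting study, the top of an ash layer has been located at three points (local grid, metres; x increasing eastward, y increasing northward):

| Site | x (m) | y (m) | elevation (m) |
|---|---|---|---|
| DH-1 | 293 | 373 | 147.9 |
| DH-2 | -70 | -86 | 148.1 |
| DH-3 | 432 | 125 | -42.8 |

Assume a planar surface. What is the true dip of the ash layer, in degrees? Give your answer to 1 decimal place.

36.0°

Two edge vectors: DH-1→DH-2 = (-363, -459, 0.2), DH-1→DH-3 = (139, -248, -190.7).
Normal n = (DH-1→DH-2) × (DH-1→DH-3) = (87580.9, -69196.3, 153825).
So ∂z/∂x = −n_x/n_z = −0.56935 and ∂z/∂y = −n_y/n_z = 0.44984.
Gradient magnitude |∇z| = √(a² + b²) = √(0.32416 + 0.20235) = 0.72562.
True dip = arctan(0.72562) = 36.0°, dipping toward SE (azimuth ≈ 128°).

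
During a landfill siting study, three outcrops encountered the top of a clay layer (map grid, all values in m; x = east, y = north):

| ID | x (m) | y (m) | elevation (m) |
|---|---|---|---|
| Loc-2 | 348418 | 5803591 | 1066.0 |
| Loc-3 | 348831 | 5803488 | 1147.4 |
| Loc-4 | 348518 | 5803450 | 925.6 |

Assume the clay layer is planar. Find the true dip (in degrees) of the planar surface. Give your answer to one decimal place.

Two edge vectors: Loc-2→Loc-3 = (413, -103, 81.4), Loc-2→Loc-4 = (100, -141, -140.4).
Normal n = (Loc-2→Loc-3) × (Loc-2→Loc-4) = (25938.6, 66125.2, -47933).
So ∂z/∂x = −n_x/n_z = 0.54114 and ∂z/∂y = −n_y/n_z = 1.37953.
Gradient magnitude |∇z| = √(a² + b²) = √(0.29284 + 1.90311) = 1.48187.
True dip = arctan(1.48187) = 56.0°, dipping toward SSW (azimuth ≈ 201°).

56.0°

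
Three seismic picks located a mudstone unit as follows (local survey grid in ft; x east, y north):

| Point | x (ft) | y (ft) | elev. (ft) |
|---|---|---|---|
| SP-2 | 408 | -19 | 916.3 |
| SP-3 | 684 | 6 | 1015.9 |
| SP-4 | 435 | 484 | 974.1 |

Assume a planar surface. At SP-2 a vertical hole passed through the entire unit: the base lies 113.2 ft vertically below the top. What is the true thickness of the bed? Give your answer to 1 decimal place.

Two edge vectors: SP-2→SP-3 = (276, 25, 99.6), SP-2→SP-4 = (27, 503, 57.8).
Normal n = (SP-2→SP-3) × (SP-2→SP-4) = (-48653.8, -13263.6, 138153).
So ∂z/∂x = −n_x/n_z = 0.35217 and ∂z/∂y = −n_y/n_z = 0.09601.
|∇z| = √(a²+b²) = 0.36503, so dip δ = arctan(0.36503) = 20.05°.
True thickness = vertical thickness × cos δ = 113.2 × cos 20.05° = 106.3 ft.

106.3 ft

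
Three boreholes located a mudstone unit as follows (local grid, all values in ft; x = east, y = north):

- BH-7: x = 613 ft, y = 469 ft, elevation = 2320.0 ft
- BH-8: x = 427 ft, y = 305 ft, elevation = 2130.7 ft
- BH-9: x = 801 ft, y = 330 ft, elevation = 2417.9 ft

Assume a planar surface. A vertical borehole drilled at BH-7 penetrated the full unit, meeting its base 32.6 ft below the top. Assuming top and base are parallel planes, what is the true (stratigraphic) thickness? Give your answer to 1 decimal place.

Let the plane be z = a·x + b·y + c.
BH-8−BH-7: −186a − 164b = −189.3;  BH-9−BH-7: 188a − 139b = 97.9.
Solving gives a = 0.74742, b = 0.30658.
|∇z| = √(a²+b²) = 0.80786, so dip δ = arctan(0.80786) = 38.93°.
True thickness = vertical thickness × cos δ = 32.6 × cos 38.93° = 25.4 ft.

25.4 ft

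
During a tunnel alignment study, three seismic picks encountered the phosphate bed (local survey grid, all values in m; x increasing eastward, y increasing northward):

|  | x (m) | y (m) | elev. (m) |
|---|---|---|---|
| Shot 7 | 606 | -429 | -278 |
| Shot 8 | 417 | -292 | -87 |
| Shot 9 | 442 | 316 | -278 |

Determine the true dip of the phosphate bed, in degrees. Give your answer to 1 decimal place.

50.9°

Let the plane be z = a·x + b·y + c.
Shot 8−Shot 7: −189a + 137b = 191;  Shot 9−Shot 7: −164a + 745b = 0.
Solving gives a = −1.20246, b = −0.26470.
Gradient magnitude |∇z| = √(a² + b²) = √(1.44590 + 0.07007) = 1.23125.
True dip = arctan(1.23125) = 50.9°, dipping toward ENE (azimuth ≈ 078°).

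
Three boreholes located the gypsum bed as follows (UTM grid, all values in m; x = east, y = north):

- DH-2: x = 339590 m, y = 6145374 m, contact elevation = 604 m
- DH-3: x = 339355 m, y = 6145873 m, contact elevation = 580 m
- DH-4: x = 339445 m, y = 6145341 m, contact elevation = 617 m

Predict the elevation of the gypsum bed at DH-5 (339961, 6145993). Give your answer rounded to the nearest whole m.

527 m

Let the plane be z = a·x + b·y + c.
DH-3−DH-2: −235a + 499b = −24;  DH-4−DH-2: −145a − 33b = 13.
Solving gives a = −0.07108975, b = −0.08157533.
Then c = 604 − a·339590 − b·6145374 = 526056.30.
At (339961, 6145993): z = −24167.7 − 501361.4 + 526056.30 = 527.1 m.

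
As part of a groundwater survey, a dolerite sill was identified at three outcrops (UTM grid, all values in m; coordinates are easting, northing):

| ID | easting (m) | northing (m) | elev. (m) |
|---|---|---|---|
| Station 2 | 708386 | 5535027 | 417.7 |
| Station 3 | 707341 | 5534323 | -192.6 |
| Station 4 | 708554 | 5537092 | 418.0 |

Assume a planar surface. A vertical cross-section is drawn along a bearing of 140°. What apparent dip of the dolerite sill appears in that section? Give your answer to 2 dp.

Two edge vectors: Station 2→Station 3 = (-1045, -704, -610.3), Station 2→Station 4 = (168, 2065, 0.3).
Normal n = (Station 2→Station 3) × (Station 2→Station 4) = (1260058.3, -102216.9, -2039653).
So ∂z/∂easting = −n_x/n_z = 0.61778 and ∂z/∂northing = −n_y/n_z = −0.05011.
Unit vector along 140° is (sin 140°, cos 140°) = (0.6428, -0.7660).
Slope in that direction = a·(0.6428) + b·(-0.7660) = 0.43549.
Apparent dip = arctan|0.43549| = 23.53° (true dip is 31.8°, so apparent ≤ true as expected).

23.53°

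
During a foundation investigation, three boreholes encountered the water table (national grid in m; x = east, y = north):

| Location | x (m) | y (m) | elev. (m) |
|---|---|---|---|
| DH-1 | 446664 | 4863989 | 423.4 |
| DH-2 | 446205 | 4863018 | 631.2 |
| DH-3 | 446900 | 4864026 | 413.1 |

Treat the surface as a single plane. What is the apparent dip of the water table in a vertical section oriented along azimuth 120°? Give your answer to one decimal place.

5.4°

Let the plane be z = a·x + b·y + c.
DH-2−DH-1: −459a − 971b = 207.8;  DH-3−DH-1: 236a + 37b = −10.3.
Solving gives a = −0.01090, b = −0.20885.
Unit vector along 120° is (sin 120°, cos 120°) = (0.8660, -0.5000).
Slope in that direction = a·(0.8660) + b·(-0.5000) = 0.09499.
Apparent dip = arctan|0.09499| = 5.4° (true dip is 11.8°, so apparent ≤ true as expected).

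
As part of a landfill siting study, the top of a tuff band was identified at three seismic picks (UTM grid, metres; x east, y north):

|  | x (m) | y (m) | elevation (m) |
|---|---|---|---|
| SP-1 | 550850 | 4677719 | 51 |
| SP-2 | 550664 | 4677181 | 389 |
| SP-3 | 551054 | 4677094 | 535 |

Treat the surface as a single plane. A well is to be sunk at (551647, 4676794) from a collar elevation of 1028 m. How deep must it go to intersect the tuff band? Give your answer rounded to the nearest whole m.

153 m

Let the plane be z = a·x + b·y + c.
SP-2−SP-1: −186a − 538b = 338;  SP-3−SP-1: 204a − 625b = 484.
Solving gives a = 0.21744055, b = −0.70342740.
Then c = 51 − a·550850 − b·4677719 = 3170709.60.
At (551647, 4676794): z_contact = 119950.4 − 3289785.1 + 3170709.60 = 875.0 m.
Depth below ground = 1028 − 875.0 = 153 m.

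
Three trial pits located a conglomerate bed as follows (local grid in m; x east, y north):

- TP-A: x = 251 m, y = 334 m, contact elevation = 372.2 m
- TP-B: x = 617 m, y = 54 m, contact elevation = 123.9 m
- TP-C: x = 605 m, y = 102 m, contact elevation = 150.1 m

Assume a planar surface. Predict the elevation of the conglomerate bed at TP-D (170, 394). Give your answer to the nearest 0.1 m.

Two edge vectors: TP-A→TP-B = (366, -280, -248.3), TP-A→TP-C = (354, -232, -222.1).
Normal n = (TP-A→TP-B) × (TP-A→TP-C) = (4582.4, -6609.6, 14208).
So ∂z/∂x = −n_x/n_z = −0.32252 and ∂z/∂y = −n_y/n_z = 0.46520.
Intercept c from TP-A: 372.2 + 80.95 − 155.38 = 297.78.
At (170, 394): z = −54.8 + 183.3 + 297.78 = 426.2 m.

426.2 m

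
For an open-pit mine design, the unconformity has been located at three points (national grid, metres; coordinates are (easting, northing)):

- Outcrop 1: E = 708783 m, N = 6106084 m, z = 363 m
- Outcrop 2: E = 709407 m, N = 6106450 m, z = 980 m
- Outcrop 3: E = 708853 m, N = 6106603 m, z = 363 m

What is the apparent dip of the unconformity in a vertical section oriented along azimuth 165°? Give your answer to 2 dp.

Let the plane be z = a·E + b·N + c.
Outcrop 2−Outcrop 1: 624a + 366b = 617;  Outcrop 3−Outcrop 1: 70a + 519b = 0.
Solving gives a = 1.07372, b = −0.14482.
Unit vector along 165° is (sin 165°, cos 165°) = (0.2588, -0.9659).
Slope in that direction = a·(0.2588) + b·(-0.9659) = 0.41778.
Apparent dip = arctan|0.41778| = 22.67° (true dip is 47.3°, so apparent ≤ true as expected).

22.67°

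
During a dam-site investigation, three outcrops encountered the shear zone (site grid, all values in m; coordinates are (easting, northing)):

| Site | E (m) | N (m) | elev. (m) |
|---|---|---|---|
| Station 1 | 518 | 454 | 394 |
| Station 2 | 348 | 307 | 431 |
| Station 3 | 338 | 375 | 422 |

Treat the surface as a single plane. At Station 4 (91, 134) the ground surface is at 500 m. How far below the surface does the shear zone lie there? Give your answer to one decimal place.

20.2 m

Let the plane be z = a·E + b·N + c.
Station 2−Station 1: −170a − 147b = 37;  Station 3−Station 1: −180a − 79b = 28.
Solving gives a = −0.09156, b = −0.14582.
Then c = 394 − a·518 − b·454 = 507.63.
At (91, 134): z_contact = −8.33 − 19.54 + 507.63 = 479.76 m.
Depth below ground = 500 − 479.76 = 20.2 m.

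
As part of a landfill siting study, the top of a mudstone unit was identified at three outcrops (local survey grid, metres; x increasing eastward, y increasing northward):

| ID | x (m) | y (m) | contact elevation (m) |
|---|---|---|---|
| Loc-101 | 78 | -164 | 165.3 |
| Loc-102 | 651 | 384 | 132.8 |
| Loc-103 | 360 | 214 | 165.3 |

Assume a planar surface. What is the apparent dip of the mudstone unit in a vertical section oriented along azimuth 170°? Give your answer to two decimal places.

10.19°

Let the plane be z = a·x + b·y + c.
Loc-102−Loc-101: 573a + 548b = −32.5;  Loc-103−Loc-101: 282a + 378b = 0.
Solving gives a = −0.19796, b = 0.14768.
Unit vector along 170° is (sin 170°, cos 170°) = (0.1736, -0.9848).
Slope in that direction = a·(0.1736) + b·(-0.9848) = −0.17982.
Apparent dip = arctan|0.17982| = 10.19° (true dip is 13.9°, so apparent ≤ true as expected).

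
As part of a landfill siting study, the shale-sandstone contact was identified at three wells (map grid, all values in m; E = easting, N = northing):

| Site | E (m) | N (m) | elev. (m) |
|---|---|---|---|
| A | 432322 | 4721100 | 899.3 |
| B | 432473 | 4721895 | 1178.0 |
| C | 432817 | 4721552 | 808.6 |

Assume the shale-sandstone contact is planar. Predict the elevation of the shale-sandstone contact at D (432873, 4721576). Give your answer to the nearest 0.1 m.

Two edge vectors: A→B = (151, 795, 278.7), A→C = (495, 452, -90.7).
Normal n = (A→B) × (A→C) = (-198078.9, 151652.2, -325273).
So ∂z/∂E = −n_x/n_z = −0.608962010 and ∂z/∂N = −n_y/n_z = 0.466230520.
Intercept c from A: 899.3 + 263267.67 − 2201120.91 = −1936953.93.
At (432873, 4721576): z = −263603.2 + 2201342.8 − 1936953.93 = 785.7 m.

785.7 m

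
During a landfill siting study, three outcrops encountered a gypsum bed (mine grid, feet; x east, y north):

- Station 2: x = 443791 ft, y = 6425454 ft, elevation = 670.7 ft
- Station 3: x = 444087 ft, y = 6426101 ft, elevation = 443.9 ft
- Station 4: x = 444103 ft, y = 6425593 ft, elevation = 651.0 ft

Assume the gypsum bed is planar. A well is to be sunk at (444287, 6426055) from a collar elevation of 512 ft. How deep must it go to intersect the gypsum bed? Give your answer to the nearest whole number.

26 ft

Two edge vectors: Station 2→Station 3 = (296, 647, -226.8), Station 2→Station 4 = (312, 139, -19.7).
Normal n = (Station 2→Station 3) × (Station 2→Station 4) = (18779.3, -64930.4, -160720).
So ∂z/∂x = −n_x/n_z = 0.11684482 and ∂z/∂y = −n_y/n_z = −0.40399701.
Intercept c from Station 2: 670.7 − 51854.68 + 2595864.23 = 2544680.25.
At (444287, 6426055): z_contact = 51912.6 − 2596107.0 + 2544680.25 = 485.9 ft.
Depth below ground = 512 − 485.9 = 26 ft.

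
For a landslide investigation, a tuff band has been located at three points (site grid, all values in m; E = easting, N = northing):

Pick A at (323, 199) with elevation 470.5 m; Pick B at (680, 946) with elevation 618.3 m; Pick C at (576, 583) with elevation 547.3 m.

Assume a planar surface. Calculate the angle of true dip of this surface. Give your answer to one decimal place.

Two edge vectors: Pick A→Pick B = (357, 747, 147.8), Pick A→Pick C = (253, 384, 76.8).
Normal n = (Pick A→Pick B) × (Pick A→Pick C) = (614.4, 9975.8, -51903).
So ∂z/∂E = −n_x/n_z = 0.01184 and ∂z/∂N = −n_y/n_z = 0.19220.
Gradient magnitude |∇z| = √(a² + b²) = √(0.00014 + 0.03694) = 0.19257.
True dip = arctan(0.19257) = 10.9°, dipping toward S (azimuth ≈ 184°).

10.9°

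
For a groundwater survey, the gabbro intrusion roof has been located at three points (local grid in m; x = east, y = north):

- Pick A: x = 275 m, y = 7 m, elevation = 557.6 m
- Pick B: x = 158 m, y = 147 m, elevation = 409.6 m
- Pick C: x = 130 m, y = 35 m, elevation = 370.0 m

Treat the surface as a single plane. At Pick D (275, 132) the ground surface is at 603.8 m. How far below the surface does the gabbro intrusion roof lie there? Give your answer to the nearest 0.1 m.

42.6 m

Let the plane be z = a·x + b·y + c.
Pick B−Pick A: −117a + 140b = −148;  Pick C−Pick A: −145a + 28b = −187.6.
Solving gives a = 1.29934, b = 0.02874.
Then c = 557.6 − a·275 − b·7 = 200.08.
At (275, 132): z_contact = 357.32 + 3.79 + 200.08 = 561.19 m.
Depth below ground = 603.8 − 561.19 = 42.6 m.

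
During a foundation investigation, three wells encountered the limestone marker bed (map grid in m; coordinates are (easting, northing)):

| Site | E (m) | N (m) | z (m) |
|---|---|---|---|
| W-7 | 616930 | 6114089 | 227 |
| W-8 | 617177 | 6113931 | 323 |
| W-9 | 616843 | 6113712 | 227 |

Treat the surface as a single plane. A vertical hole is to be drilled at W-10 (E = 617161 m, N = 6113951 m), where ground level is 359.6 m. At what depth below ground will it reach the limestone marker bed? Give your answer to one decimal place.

Two edge vectors: W-7→W-8 = (247, -158, 96), W-7→W-9 = (-87, -377, 0).
Normal n = (W-7→W-8) × (W-7→W-9) = (36192, -8352, -106865).
So ∂z/∂E = −n_x/n_z = 0.338670285 and ∂z/∂N = −n_y/n_z = −0.078154681.
Intercept c from W-7: 227 − 208935.86 + 477844.68 = 269135.82.
At (617161, 6113951): z_contact = 209014.09 − 477833.89 + 269135.82 = 316.02 m.
Depth below ground = 359.6 − 316.02 = 43.6 m.

43.6 m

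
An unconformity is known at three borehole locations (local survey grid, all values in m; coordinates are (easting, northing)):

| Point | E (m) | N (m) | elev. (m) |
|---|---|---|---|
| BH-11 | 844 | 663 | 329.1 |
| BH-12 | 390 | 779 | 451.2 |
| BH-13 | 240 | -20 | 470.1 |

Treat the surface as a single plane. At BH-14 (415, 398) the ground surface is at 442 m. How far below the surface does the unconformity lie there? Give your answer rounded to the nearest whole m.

Two edge vectors: BH-11→BH-12 = (-454, 116, 122.1), BH-11→BH-13 = (-604, -683, 141).
Normal n = (BH-11→BH-12) × (BH-11→BH-13) = (99750.3, -9734.4, 380146).
So ∂z/∂E = −n_x/n_z = −0.26240 and ∂z/∂N = −n_y/n_z = 0.02561.
Intercept c from BH-11: 329.1 + 221.47 − 16.98 = 533.59.
At (415, 398): z_contact = −108.9 + 10.2 + 533.59 = 434.9 m.
Depth below ground = 442 − 434.9 = 7 m.

7 m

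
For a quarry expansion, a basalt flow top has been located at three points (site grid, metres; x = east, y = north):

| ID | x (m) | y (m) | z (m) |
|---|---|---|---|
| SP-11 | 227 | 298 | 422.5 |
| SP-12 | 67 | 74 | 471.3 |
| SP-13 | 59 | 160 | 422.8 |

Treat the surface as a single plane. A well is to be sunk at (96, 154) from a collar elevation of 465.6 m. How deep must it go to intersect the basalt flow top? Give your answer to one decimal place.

23.8 m

Two edge vectors: SP-11→SP-12 = (-160, -224, 48.8), SP-11→SP-13 = (-168, -138, 0.3).
Normal n = (SP-11→SP-12) × (SP-11→SP-13) = (6667.2, -8150.4, -15552).
So ∂z/∂x = −n_x/n_z = 0.42870 and ∂z/∂y = −n_y/n_z = −0.52407.
Intercept c from SP-11: 422.5 − 97.32 + 156.17 = 481.36.
At (96, 154): z_contact = 41.16 − 80.71 + 481.36 = 441.81 m.
Depth below ground = 465.6 − 441.81 = 23.8 m.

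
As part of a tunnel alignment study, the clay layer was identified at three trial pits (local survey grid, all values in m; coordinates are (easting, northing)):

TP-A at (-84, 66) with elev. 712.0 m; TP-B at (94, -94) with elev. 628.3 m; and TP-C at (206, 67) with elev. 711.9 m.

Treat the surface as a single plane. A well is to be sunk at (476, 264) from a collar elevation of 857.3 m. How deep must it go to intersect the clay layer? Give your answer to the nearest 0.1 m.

Two edge vectors: TP-A→TP-B = (178, -160, -83.7), TP-A→TP-C = (290, 1, -0.1).
Normal n = (TP-A→TP-B) × (TP-A→TP-C) = (99.7, -24255.2, 46578).
So ∂z/∂E = −n_x/n_z = −0.00214 and ∂z/∂N = −n_y/n_z = 0.52074.
Intercept c from TP-A: 712 − 0.18 − 34.37 = 677.45.
At (476, 264): z_contact = −1.02 + 137.48 + 677.45 = 813.91 m.
Depth below ground = 857.3 − 813.91 = 43.4 m.

43.4 m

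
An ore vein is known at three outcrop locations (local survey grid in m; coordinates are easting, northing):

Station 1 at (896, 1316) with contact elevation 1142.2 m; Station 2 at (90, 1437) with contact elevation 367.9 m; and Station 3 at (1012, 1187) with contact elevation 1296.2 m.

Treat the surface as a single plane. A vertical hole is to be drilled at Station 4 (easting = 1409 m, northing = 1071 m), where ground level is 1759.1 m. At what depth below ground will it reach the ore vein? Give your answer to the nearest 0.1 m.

Two edge vectors: Station 1→Station 2 = (-806, 121, -774.3), Station 1→Station 3 = (116, -129, 154).
Normal n = (Station 1→Station 2) × (Station 1→Station 3) = (-81250.7, 34305.2, 89938).
So ∂z/∂easting = −n_x/n_z = 0.903408 and ∂z/∂northing = −n_y/n_z = −0.381432.
Intercept c from Station 1: 1142.2 − 809.45 + 501.96 = 834.71.
At (1409, 1071): z_contact = 1272.90 − 408.51 + 834.71 = 1699.10 m.
Depth below ground = 1759.1 − 1699.10 = 60.0 m.

60.0 m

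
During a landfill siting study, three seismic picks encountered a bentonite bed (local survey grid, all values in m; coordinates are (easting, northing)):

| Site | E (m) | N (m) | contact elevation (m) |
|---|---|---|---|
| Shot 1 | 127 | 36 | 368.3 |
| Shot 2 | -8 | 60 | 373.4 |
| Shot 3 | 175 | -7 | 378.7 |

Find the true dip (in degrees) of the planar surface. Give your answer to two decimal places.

Let the plane be z = a·E + b·N + c.
Shot 2−Shot 1: −135a + 24b = 5.1;  Shot 3−Shot 1: 48a − 43b = 10.4.
Solving gives a = −0.10077, b = −0.35435.
Gradient magnitude |∇z| = √(a² + b²) = √(0.01016 + 0.12557) = 0.36840.
True dip = arctan(0.36840) = 20.22°, dipping toward NNE (azimuth ≈ 016°).

20.22°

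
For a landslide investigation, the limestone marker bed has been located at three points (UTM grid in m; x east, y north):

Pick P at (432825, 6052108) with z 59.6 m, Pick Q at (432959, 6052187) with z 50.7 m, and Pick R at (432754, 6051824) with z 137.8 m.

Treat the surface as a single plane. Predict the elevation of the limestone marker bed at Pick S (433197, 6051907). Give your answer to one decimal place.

162.4 m

Let the plane be z = a·x + b·y + c.
Pick Q−Pick P: 134a + 79b = −8.9;  Pick R−Pick P: −71a − 284b = 78.2.
Solving gives a = 0.112497303, b = −0.303476438.
Then c = 59.6 − a·432825 − b·6052108 = 1788040.14.
At (433197, 6051907): z = 48733.5 − 1836611.2 + 1788040.14 = 162.4 m.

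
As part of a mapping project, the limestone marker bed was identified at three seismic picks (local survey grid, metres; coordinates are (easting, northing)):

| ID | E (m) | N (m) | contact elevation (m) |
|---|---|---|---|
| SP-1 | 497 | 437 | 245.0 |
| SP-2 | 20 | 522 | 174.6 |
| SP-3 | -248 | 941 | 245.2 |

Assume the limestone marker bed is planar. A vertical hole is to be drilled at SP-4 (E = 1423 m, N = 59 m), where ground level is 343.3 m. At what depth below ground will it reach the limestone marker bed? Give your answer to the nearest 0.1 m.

Let the plane be z = a·E + b·N + c.
SP-2−SP-1: −477a + 85b = −70.4;  SP-3−SP-1: −745a + 504b = 0.2.
Solving gives a = 0.200463, b = 0.296716.
Then c = 245 − a·497 − b·437 = 15.70.
At (1423, 59): z_contact = 285.26 + 17.51 + 15.70 = 318.47 m.
Depth below ground = 343.3 − 318.47 = 24.8 m.

24.8 m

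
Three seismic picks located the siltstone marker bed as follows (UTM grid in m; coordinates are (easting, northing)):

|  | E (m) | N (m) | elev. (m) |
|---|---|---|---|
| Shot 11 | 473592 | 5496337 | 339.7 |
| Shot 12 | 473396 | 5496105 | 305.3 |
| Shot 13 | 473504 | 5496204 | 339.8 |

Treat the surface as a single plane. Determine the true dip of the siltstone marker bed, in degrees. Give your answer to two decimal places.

44.30°

Two edge vectors: Shot 11→Shot 12 = (-196, -232, -34.4), Shot 11→Shot 13 = (-88, -133, 0.1).
Normal n = (Shot 11→Shot 12) × (Shot 11→Shot 13) = (-4598.4, 3046.8, 5652).
So ∂z/∂E = −n_x/n_z = 0.81359 and ∂z/∂N = −n_y/n_z = −0.53907.
Gradient magnitude |∇z| = √(a² + b²) = √(0.66193 + 0.29059) = 0.97597.
True dip = arctan(0.97597) = 44.30°, dipping toward WNW (azimuth ≈ 304°).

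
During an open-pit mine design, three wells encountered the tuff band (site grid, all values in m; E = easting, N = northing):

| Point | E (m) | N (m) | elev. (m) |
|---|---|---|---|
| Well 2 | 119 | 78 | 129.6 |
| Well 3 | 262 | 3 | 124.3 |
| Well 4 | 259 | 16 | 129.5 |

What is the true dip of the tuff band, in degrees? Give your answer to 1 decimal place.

26.0°

Let the plane be z = a·E + b·N + c.
Well 3−Well 2: 143a − 75b = −5.3;  Well 4−Well 2: 140a − 62b = −0.1.
Solving gives a = 0.19651, b = 0.44535.
Gradient magnitude |∇z| = √(a² + b²) = √(0.03862 + 0.19834) = 0.48678.
True dip = arctan(0.48678) = 26.0°, dipping toward SSW (azimuth ≈ 204°).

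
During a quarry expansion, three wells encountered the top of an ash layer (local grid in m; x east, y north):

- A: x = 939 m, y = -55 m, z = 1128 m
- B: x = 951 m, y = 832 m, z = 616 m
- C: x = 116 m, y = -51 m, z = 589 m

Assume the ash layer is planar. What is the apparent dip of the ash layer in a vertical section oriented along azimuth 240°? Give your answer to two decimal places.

15.20°

Let the plane be z = a·x + b·y + c.
B−A: 12a + 887b = −512;  C−A: −823a + 4b = −539.
Solving gives a = 0.65207, b = −0.58605.
Unit vector along 240° is (sin 240°, cos 240°) = (-0.8660, -0.5000).
Slope in that direction = a·(-0.8660) + b·(-0.5000) = −0.27169.
Apparent dip = arctan|0.27169| = 15.20° (true dip is 41.2°, so apparent ≤ true as expected).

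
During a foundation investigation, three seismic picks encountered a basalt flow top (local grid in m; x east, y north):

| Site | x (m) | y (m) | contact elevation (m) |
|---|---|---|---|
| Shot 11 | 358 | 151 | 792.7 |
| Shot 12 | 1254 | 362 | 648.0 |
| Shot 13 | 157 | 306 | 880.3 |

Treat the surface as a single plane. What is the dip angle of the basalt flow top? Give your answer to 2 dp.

Let the plane be z = a·x + b·y + c.
Shot 12−Shot 11: 896a + 211b = −144.7;  Shot 13−Shot 11: −201a + 155b = 87.6.
Solving gives a = −0.22567, b = 0.27252.
Gradient magnitude |∇z| = √(a² + b²) = √(0.05093 + 0.07427) = 0.35383.
True dip = arctan(0.35383) = 19.49°, dipping toward SE (azimuth ≈ 140°).

19.49°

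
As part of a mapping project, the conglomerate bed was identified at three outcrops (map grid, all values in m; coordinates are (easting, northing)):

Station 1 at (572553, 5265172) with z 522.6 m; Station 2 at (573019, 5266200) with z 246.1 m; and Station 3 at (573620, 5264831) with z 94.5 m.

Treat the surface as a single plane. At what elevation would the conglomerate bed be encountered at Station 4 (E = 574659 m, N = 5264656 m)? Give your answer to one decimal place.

-334.3 m

Let the plane be z = a·E + b·N + c.
Station 2−Station 1: 466a + 1028b = −276.5;  Station 3−Station 1: 1067a − 341b = −428.1.
Solving gives a = −0.425530307, b = −0.076072837.
Then c = 522.6 − a·572553 − b·5265172 = 644697.83.
At (574659, 5264656): z = −244534.8 − 400497.3 + 644697.83 = -334.3 m.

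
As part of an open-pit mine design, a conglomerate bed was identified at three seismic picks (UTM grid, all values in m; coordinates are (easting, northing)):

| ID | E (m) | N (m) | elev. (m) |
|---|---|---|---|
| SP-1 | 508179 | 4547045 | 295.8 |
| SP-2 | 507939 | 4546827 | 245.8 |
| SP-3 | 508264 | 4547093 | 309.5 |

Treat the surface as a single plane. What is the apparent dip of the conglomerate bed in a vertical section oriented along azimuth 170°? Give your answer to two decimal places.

6.88°

Let the plane be z = a·E + b·N + c.
SP-2−SP-1: −240a − 218b = −50;  SP-3−SP-1: 85a + 48b = 13.7.
Solving gives a = 0.08368, b = 0.13723.
Unit vector along 170° is (sin 170°, cos 170°) = (0.1736, -0.9848).
Slope in that direction = a·(0.1736) + b·(-0.9848) = −0.12062.
Apparent dip = arctan|0.12062| = 6.88° (true dip is 9.1°, so apparent ≤ true as expected).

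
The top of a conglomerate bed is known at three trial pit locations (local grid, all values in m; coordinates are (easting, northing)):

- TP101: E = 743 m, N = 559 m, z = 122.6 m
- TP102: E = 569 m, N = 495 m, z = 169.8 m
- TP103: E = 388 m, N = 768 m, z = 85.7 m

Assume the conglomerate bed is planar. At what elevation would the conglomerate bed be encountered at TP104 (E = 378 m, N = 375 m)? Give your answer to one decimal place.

241.1 m

Two edge vectors: TP101→TP102 = (-174, -64, 47.2), TP101→TP103 = (-355, 209, -36.9).
Normal n = (TP101→TP102) × (TP101→TP103) = (-7503.2, -23176.6, -59086).
So ∂z/∂E = −n_x/n_z = −0.12699 and ∂z/∂N = −n_y/n_z = −0.39225.
Intercept c from TP101: 122.6 + 94.35 + 219.27 = 436.22.
At (378, 375): z = −48.0 − 147.1 + 436.22 = 241.1 m.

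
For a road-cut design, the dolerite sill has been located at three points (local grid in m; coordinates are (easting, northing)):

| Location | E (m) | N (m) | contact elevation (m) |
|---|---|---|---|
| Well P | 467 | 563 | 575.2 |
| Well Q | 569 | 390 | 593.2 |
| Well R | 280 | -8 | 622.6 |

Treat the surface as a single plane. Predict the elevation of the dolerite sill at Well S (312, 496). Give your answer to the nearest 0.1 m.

Two edge vectors: Well P→Well Q = (102, -173, 18), Well P→Well R = (-187, -571, 47.4).
Normal n = (Well P→Well Q) × (Well P→Well R) = (2077.8, -8200.8, -90593).
So ∂z/∂E = −n_x/n_z = 0.02294 and ∂z/∂N = −n_y/n_z = −0.09052.
Intercept c from Well P: 575.2 − 10.71 + 50.96 = 615.45.
At (312, 496): z = 7.2 − 44.9 + 615.45 = 577.7 m.

577.7 m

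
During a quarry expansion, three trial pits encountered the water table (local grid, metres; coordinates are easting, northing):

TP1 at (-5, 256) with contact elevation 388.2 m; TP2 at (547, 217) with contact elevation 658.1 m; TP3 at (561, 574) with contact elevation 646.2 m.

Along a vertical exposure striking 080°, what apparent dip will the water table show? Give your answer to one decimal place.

25.1°

Let the plane be z = a·easting + b·northing + c.
TP2−TP1: 552a − 39b = 269.9;  TP3−TP1: 566a + 318b = 258.
Solving gives a = 0.48525, b = −0.05236.
Unit vector along 080° is (sin 80°, cos 80°) = (0.9848, 0.1736).
Slope in that direction = a·(0.9848) + b·(0.1736) = 0.46879.
Apparent dip = arctan|0.46879| = 25.1° (true dip is 26.0°, so apparent ≤ true as expected).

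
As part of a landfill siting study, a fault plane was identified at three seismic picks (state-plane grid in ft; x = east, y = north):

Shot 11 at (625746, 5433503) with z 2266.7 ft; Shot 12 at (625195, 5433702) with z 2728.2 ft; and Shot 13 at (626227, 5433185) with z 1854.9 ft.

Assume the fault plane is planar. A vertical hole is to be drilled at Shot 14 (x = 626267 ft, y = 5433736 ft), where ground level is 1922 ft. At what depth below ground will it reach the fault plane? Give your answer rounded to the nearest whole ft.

66 ft

Let the plane be z = a·x + b·y + c.
Shot 12−Shot 11: −551a + 199b = 461.5;  Shot 13−Shot 11: 481a − 318b = −411.8.
Solving gives a = −0.81521529, b = 0.06189134.
Then c = 2266.7 − a·625746 − b·5433503 = 176097.60.
At (626267, 5433736): z_contact = −510542.4 + 336301.2 + 176097.60 = 1856.4 ft.
Depth below ground = 1922 − 1856.4 = 66 ft.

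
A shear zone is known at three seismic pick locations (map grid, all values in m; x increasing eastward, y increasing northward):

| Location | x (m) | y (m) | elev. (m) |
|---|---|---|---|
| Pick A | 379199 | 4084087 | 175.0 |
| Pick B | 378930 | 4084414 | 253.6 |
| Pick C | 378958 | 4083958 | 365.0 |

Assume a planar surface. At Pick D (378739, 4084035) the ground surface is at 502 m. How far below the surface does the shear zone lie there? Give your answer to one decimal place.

19.4 m

Let the plane be z = a·x + b·y + c.
Pick B−Pick A: −269a + 327b = 78.6;  Pick C−Pick A: −241a − 129b = 190.
Solving gives a = −0.636689925, b = −0.283393241.
Then c = 175 − a·379199 − b·4084087 = 1399009.83.
At (378739, 4084035): z_contact = −241139.31 − 1157387.92 + 1399009.83 = 482.61 m.
Depth below ground = 502 − 482.61 = 19.4 m.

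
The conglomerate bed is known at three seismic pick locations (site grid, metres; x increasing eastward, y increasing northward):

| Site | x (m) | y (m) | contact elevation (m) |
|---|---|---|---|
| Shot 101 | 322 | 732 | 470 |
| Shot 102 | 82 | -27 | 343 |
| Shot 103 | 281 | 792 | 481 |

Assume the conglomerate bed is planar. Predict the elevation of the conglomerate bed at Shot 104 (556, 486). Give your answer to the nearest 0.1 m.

Two edge vectors: Shot 101→Shot 102 = (-240, -759, -127), Shot 101→Shot 103 = (-41, 60, 11).
Normal n = (Shot 101→Shot 102) × (Shot 101→Shot 103) = (-729, 7847, -45519).
So ∂z/∂x = −n_x/n_z = −0.01602 and ∂z/∂y = −n_y/n_z = 0.17239.
Intercept c from Shot 101: 470 + 5.16 − 126.19 = 348.97.
At (556, 486): z = −8.9 + 83.8 + 348.97 = 423.8 m.

423.8 m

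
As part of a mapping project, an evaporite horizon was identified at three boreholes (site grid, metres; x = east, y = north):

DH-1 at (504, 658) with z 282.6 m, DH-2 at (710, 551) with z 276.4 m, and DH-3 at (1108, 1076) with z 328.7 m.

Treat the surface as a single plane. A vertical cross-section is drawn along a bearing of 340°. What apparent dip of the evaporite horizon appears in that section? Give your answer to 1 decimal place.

Two edge vectors: DH-1→DH-2 = (206, -107, -6.2), DH-1→DH-3 = (604, 418, 46.1).
Normal n = (DH-1→DH-2) × (DH-1→DH-3) = (-2341.1, -13241.4, 150736).
So ∂z/∂x = −n_x/n_z = 0.01553 and ∂z/∂y = −n_y/n_z = 0.08784.
Unit vector along 340° is (sin 340°, cos 340°) = (-0.3420, 0.9397).
Slope in that direction = a·(-0.3420) + b·(0.9397) = 0.07724.
Apparent dip = arctan|0.07724| = 4.4° (true dip is 5.1°, so apparent ≤ true as expected).

4.4°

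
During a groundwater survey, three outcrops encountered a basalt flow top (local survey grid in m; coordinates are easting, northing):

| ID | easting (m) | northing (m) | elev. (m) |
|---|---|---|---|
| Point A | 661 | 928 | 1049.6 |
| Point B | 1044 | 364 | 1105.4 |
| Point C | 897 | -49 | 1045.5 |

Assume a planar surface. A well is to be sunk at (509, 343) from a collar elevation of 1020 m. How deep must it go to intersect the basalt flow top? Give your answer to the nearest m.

42 m

Two edge vectors: Point A→Point B = (383, -564, 55.8), Point A→Point C = (236, -977, -4.1).
Normal n = (Point A→Point B) × (Point A→Point C) = (56829, 14739.1, -241087).
So ∂z/∂easting = −n_x/n_z = 0.23572 and ∂z/∂northing = −n_y/n_z = 0.06114.
Intercept c from Point A: 1049.6 − 155.81 − 56.73 = 837.05.
At (509, 343): z_contact = 120.0 + 21.0 + 837.05 = 978.0 m.
Depth below ground = 1020 − 978.0 = 42 m.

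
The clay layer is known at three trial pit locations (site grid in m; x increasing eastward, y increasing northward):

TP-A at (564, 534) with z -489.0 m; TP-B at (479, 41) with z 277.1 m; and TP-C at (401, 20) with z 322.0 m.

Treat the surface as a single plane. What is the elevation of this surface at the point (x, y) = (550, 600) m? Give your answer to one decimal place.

-587.4 m

Let the plane be z = a·x + b·y + c.
TP-B−TP-A: −85a − 493b = 766.1;  TP-C−TP-A: −163a − 514b = 811.
Solving gives a = −0.16492, b = −1.52552.
Then c = -489 − a·564 − b·534 = 418.64.
At (550, 600): z = −90.7 − 915.3 + 418.64 = -587.4 m.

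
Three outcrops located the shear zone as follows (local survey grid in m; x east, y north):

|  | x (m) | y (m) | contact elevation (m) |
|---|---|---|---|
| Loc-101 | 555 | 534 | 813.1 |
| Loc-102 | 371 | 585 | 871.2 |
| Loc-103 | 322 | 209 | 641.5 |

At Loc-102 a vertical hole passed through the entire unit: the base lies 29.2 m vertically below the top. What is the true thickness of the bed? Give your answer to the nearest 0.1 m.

Let the plane be z = a·x + b·y + c.
Loc-102−Loc-101: −184a + 51b = 58.1;  Loc-103−Loc-101: −233a − 325b = −171.6.
Solving gives a = −0.14133, b = 0.62932.
|∇z| = √(a²+b²) = 0.64500, so dip δ = arctan(0.64500) = 32.82°.
True thickness = vertical thickness × cos δ = 29.2 × cos 32.82° = 24.5 m.

24.5 m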